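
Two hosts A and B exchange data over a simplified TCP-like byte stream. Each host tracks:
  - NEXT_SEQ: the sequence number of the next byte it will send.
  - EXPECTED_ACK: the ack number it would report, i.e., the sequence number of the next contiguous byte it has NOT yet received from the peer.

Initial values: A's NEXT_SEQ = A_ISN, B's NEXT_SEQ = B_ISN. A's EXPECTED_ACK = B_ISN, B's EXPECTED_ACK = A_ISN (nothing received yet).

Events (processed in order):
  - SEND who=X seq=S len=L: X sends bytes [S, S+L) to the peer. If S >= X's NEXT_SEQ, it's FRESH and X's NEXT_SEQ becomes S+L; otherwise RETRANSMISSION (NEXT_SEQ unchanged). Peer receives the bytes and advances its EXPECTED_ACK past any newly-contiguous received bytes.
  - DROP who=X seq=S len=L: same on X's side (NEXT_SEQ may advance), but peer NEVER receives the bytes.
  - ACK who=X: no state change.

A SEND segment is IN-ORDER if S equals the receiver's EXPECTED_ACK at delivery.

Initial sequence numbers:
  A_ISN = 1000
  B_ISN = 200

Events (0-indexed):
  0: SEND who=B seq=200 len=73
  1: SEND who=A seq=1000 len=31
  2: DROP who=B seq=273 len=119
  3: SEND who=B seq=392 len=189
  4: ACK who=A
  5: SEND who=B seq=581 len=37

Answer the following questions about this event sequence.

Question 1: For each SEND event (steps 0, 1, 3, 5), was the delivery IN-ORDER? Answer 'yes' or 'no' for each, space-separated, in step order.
Step 0: SEND seq=200 -> in-order
Step 1: SEND seq=1000 -> in-order
Step 3: SEND seq=392 -> out-of-order
Step 5: SEND seq=581 -> out-of-order

Answer: yes yes no no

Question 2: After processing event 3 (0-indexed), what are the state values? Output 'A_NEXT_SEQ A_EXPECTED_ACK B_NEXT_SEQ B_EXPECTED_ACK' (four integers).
After event 0: A_seq=1000 A_ack=273 B_seq=273 B_ack=1000
After event 1: A_seq=1031 A_ack=273 B_seq=273 B_ack=1031
After event 2: A_seq=1031 A_ack=273 B_seq=392 B_ack=1031
After event 3: A_seq=1031 A_ack=273 B_seq=581 B_ack=1031

1031 273 581 1031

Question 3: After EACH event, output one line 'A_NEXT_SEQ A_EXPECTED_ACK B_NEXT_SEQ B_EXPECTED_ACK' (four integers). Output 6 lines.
1000 273 273 1000
1031 273 273 1031
1031 273 392 1031
1031 273 581 1031
1031 273 581 1031
1031 273 618 1031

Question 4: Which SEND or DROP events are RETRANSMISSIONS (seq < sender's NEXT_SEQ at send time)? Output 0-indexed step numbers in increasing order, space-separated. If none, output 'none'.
Step 0: SEND seq=200 -> fresh
Step 1: SEND seq=1000 -> fresh
Step 2: DROP seq=273 -> fresh
Step 3: SEND seq=392 -> fresh
Step 5: SEND seq=581 -> fresh

Answer: none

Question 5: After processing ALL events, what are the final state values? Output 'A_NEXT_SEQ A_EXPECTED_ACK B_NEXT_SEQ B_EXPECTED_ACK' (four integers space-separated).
After event 0: A_seq=1000 A_ack=273 B_seq=273 B_ack=1000
After event 1: A_seq=1031 A_ack=273 B_seq=273 B_ack=1031
After event 2: A_seq=1031 A_ack=273 B_seq=392 B_ack=1031
After event 3: A_seq=1031 A_ack=273 B_seq=581 B_ack=1031
After event 4: A_seq=1031 A_ack=273 B_seq=581 B_ack=1031
After event 5: A_seq=1031 A_ack=273 B_seq=618 B_ack=1031

Answer: 1031 273 618 1031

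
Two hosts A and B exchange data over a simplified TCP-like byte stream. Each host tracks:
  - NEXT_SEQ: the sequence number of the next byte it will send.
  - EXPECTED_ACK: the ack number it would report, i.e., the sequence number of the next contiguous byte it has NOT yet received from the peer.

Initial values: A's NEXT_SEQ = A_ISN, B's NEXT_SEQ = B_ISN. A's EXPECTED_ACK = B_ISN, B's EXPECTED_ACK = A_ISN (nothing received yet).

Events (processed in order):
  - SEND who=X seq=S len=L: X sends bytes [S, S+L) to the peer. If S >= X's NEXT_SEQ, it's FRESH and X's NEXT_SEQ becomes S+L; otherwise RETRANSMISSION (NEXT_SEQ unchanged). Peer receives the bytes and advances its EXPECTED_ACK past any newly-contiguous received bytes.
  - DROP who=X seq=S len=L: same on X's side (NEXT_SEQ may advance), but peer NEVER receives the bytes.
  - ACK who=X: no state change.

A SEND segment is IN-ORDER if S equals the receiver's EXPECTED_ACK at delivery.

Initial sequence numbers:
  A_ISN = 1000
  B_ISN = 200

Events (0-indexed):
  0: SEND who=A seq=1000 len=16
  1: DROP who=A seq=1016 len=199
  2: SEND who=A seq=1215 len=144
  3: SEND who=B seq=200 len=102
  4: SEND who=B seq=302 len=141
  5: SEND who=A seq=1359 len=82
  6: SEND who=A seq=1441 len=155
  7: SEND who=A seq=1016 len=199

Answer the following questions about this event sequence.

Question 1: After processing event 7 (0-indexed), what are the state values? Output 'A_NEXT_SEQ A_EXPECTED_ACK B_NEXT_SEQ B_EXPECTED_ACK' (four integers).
After event 0: A_seq=1016 A_ack=200 B_seq=200 B_ack=1016
After event 1: A_seq=1215 A_ack=200 B_seq=200 B_ack=1016
After event 2: A_seq=1359 A_ack=200 B_seq=200 B_ack=1016
After event 3: A_seq=1359 A_ack=302 B_seq=302 B_ack=1016
After event 4: A_seq=1359 A_ack=443 B_seq=443 B_ack=1016
After event 5: A_seq=1441 A_ack=443 B_seq=443 B_ack=1016
After event 6: A_seq=1596 A_ack=443 B_seq=443 B_ack=1016
After event 7: A_seq=1596 A_ack=443 B_seq=443 B_ack=1596

1596 443 443 1596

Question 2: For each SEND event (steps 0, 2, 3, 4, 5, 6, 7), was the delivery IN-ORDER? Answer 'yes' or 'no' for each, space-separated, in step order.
Answer: yes no yes yes no no yes

Derivation:
Step 0: SEND seq=1000 -> in-order
Step 2: SEND seq=1215 -> out-of-order
Step 3: SEND seq=200 -> in-order
Step 4: SEND seq=302 -> in-order
Step 5: SEND seq=1359 -> out-of-order
Step 6: SEND seq=1441 -> out-of-order
Step 7: SEND seq=1016 -> in-order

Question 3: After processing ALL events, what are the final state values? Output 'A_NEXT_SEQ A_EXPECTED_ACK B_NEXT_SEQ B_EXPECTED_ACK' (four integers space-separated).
After event 0: A_seq=1016 A_ack=200 B_seq=200 B_ack=1016
After event 1: A_seq=1215 A_ack=200 B_seq=200 B_ack=1016
After event 2: A_seq=1359 A_ack=200 B_seq=200 B_ack=1016
After event 3: A_seq=1359 A_ack=302 B_seq=302 B_ack=1016
After event 4: A_seq=1359 A_ack=443 B_seq=443 B_ack=1016
After event 5: A_seq=1441 A_ack=443 B_seq=443 B_ack=1016
After event 6: A_seq=1596 A_ack=443 B_seq=443 B_ack=1016
After event 7: A_seq=1596 A_ack=443 B_seq=443 B_ack=1596

Answer: 1596 443 443 1596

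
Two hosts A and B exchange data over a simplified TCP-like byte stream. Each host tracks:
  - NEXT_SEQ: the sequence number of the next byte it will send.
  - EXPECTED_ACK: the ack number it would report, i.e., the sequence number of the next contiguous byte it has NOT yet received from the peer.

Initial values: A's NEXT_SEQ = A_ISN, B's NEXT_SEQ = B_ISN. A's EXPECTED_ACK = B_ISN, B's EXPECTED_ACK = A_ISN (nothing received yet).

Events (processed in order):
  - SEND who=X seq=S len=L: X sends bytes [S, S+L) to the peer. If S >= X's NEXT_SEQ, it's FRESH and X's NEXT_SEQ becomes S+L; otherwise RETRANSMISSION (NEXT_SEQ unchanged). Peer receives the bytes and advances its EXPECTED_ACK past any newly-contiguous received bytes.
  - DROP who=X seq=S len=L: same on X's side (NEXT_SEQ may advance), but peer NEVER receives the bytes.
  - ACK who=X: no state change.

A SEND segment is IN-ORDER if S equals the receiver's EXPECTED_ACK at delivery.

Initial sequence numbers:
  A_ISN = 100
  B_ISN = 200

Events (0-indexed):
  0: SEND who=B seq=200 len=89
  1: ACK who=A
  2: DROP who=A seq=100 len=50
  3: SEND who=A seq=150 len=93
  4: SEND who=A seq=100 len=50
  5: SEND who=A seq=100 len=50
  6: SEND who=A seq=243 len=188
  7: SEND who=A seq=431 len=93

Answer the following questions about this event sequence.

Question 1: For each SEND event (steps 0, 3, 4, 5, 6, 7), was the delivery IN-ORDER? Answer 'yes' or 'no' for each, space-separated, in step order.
Step 0: SEND seq=200 -> in-order
Step 3: SEND seq=150 -> out-of-order
Step 4: SEND seq=100 -> in-order
Step 5: SEND seq=100 -> out-of-order
Step 6: SEND seq=243 -> in-order
Step 7: SEND seq=431 -> in-order

Answer: yes no yes no yes yes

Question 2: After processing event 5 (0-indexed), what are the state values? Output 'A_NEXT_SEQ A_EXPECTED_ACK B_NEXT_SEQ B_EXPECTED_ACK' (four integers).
After event 0: A_seq=100 A_ack=289 B_seq=289 B_ack=100
After event 1: A_seq=100 A_ack=289 B_seq=289 B_ack=100
After event 2: A_seq=150 A_ack=289 B_seq=289 B_ack=100
After event 3: A_seq=243 A_ack=289 B_seq=289 B_ack=100
After event 4: A_seq=243 A_ack=289 B_seq=289 B_ack=243
After event 5: A_seq=243 A_ack=289 B_seq=289 B_ack=243

243 289 289 243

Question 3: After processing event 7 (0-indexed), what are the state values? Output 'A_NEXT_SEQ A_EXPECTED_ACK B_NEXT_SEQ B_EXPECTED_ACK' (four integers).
After event 0: A_seq=100 A_ack=289 B_seq=289 B_ack=100
After event 1: A_seq=100 A_ack=289 B_seq=289 B_ack=100
After event 2: A_seq=150 A_ack=289 B_seq=289 B_ack=100
After event 3: A_seq=243 A_ack=289 B_seq=289 B_ack=100
After event 4: A_seq=243 A_ack=289 B_seq=289 B_ack=243
After event 5: A_seq=243 A_ack=289 B_seq=289 B_ack=243
After event 6: A_seq=431 A_ack=289 B_seq=289 B_ack=431
After event 7: A_seq=524 A_ack=289 B_seq=289 B_ack=524

524 289 289 524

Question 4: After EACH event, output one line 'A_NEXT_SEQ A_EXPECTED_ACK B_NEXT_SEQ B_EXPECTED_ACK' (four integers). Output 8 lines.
100 289 289 100
100 289 289 100
150 289 289 100
243 289 289 100
243 289 289 243
243 289 289 243
431 289 289 431
524 289 289 524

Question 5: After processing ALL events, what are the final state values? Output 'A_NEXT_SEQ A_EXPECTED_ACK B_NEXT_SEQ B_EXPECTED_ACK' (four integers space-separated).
Answer: 524 289 289 524

Derivation:
After event 0: A_seq=100 A_ack=289 B_seq=289 B_ack=100
After event 1: A_seq=100 A_ack=289 B_seq=289 B_ack=100
After event 2: A_seq=150 A_ack=289 B_seq=289 B_ack=100
After event 3: A_seq=243 A_ack=289 B_seq=289 B_ack=100
After event 4: A_seq=243 A_ack=289 B_seq=289 B_ack=243
After event 5: A_seq=243 A_ack=289 B_seq=289 B_ack=243
After event 6: A_seq=431 A_ack=289 B_seq=289 B_ack=431
After event 7: A_seq=524 A_ack=289 B_seq=289 B_ack=524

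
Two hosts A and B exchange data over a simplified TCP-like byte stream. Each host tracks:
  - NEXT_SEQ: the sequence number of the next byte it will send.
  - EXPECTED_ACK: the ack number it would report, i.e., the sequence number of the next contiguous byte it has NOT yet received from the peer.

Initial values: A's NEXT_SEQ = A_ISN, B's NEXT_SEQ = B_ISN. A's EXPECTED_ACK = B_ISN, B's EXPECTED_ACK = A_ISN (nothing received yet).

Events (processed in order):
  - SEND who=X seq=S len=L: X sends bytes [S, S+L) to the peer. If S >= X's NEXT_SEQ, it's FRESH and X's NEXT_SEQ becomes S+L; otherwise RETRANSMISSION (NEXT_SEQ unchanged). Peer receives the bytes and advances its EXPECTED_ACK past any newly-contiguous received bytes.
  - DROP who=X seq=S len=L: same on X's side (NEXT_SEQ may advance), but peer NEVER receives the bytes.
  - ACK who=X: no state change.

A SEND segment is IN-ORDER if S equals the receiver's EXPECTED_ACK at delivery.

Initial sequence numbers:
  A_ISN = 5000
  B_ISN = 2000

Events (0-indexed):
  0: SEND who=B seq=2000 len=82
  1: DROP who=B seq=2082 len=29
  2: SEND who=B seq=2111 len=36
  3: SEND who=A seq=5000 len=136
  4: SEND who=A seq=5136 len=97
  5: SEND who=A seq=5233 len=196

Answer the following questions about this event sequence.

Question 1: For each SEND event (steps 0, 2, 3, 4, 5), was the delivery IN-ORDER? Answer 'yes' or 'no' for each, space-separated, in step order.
Answer: yes no yes yes yes

Derivation:
Step 0: SEND seq=2000 -> in-order
Step 2: SEND seq=2111 -> out-of-order
Step 3: SEND seq=5000 -> in-order
Step 4: SEND seq=5136 -> in-order
Step 5: SEND seq=5233 -> in-order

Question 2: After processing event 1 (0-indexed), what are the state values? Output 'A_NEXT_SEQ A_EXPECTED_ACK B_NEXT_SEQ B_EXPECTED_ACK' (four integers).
After event 0: A_seq=5000 A_ack=2082 B_seq=2082 B_ack=5000
After event 1: A_seq=5000 A_ack=2082 B_seq=2111 B_ack=5000

5000 2082 2111 5000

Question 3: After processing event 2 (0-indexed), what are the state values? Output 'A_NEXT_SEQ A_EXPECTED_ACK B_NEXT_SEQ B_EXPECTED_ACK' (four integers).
After event 0: A_seq=5000 A_ack=2082 B_seq=2082 B_ack=5000
After event 1: A_seq=5000 A_ack=2082 B_seq=2111 B_ack=5000
After event 2: A_seq=5000 A_ack=2082 B_seq=2147 B_ack=5000

5000 2082 2147 5000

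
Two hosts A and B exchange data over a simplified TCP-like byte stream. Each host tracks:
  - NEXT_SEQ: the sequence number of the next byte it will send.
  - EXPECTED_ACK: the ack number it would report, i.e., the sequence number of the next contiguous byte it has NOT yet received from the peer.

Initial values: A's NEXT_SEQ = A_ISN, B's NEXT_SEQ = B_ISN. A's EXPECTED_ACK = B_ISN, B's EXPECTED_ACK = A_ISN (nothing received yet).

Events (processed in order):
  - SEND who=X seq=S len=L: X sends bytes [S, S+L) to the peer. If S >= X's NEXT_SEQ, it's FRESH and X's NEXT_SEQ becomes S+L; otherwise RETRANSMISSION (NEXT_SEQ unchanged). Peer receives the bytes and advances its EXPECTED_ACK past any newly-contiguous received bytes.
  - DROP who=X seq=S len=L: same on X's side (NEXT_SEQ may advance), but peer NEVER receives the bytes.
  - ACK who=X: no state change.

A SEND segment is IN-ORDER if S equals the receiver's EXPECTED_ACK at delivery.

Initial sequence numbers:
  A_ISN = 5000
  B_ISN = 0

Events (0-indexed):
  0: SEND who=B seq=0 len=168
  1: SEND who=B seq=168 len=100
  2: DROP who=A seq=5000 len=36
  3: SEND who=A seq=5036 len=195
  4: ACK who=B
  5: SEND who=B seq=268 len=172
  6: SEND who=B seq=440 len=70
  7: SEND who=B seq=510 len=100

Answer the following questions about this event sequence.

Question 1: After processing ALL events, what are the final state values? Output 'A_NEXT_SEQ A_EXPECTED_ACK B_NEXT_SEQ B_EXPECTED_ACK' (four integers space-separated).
Answer: 5231 610 610 5000

Derivation:
After event 0: A_seq=5000 A_ack=168 B_seq=168 B_ack=5000
After event 1: A_seq=5000 A_ack=268 B_seq=268 B_ack=5000
After event 2: A_seq=5036 A_ack=268 B_seq=268 B_ack=5000
After event 3: A_seq=5231 A_ack=268 B_seq=268 B_ack=5000
After event 4: A_seq=5231 A_ack=268 B_seq=268 B_ack=5000
After event 5: A_seq=5231 A_ack=440 B_seq=440 B_ack=5000
After event 6: A_seq=5231 A_ack=510 B_seq=510 B_ack=5000
After event 7: A_seq=5231 A_ack=610 B_seq=610 B_ack=5000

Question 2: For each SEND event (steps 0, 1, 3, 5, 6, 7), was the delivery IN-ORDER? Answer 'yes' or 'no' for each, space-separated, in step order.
Step 0: SEND seq=0 -> in-order
Step 1: SEND seq=168 -> in-order
Step 3: SEND seq=5036 -> out-of-order
Step 5: SEND seq=268 -> in-order
Step 6: SEND seq=440 -> in-order
Step 7: SEND seq=510 -> in-order

Answer: yes yes no yes yes yes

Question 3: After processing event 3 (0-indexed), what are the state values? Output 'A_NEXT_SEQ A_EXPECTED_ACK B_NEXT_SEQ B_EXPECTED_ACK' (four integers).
After event 0: A_seq=5000 A_ack=168 B_seq=168 B_ack=5000
After event 1: A_seq=5000 A_ack=268 B_seq=268 B_ack=5000
After event 2: A_seq=5036 A_ack=268 B_seq=268 B_ack=5000
After event 3: A_seq=5231 A_ack=268 B_seq=268 B_ack=5000

5231 268 268 5000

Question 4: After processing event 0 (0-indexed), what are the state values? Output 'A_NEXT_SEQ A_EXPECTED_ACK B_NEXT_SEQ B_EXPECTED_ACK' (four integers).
After event 0: A_seq=5000 A_ack=168 B_seq=168 B_ack=5000

5000 168 168 5000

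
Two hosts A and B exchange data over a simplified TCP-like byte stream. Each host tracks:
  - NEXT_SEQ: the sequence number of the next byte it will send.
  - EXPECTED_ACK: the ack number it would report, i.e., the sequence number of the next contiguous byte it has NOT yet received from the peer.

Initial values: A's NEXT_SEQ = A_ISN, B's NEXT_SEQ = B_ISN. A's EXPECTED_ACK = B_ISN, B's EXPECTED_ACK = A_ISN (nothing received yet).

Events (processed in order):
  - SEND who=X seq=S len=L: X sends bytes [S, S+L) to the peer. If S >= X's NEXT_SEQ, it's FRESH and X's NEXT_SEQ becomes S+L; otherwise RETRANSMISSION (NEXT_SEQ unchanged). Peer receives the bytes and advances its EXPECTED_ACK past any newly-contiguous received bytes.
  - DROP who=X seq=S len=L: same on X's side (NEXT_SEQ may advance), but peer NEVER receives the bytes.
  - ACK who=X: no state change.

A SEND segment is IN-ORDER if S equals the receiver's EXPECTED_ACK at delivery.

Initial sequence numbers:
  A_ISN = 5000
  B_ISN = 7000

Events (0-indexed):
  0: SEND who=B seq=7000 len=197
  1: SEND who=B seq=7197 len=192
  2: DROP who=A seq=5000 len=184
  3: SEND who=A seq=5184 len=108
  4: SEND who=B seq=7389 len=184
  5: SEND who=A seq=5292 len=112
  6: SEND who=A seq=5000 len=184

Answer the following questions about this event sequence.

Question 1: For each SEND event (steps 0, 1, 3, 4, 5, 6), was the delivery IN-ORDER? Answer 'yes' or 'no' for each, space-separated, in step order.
Step 0: SEND seq=7000 -> in-order
Step 1: SEND seq=7197 -> in-order
Step 3: SEND seq=5184 -> out-of-order
Step 4: SEND seq=7389 -> in-order
Step 5: SEND seq=5292 -> out-of-order
Step 6: SEND seq=5000 -> in-order

Answer: yes yes no yes no yes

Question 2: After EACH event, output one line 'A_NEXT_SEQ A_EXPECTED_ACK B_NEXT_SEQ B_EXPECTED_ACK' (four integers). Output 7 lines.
5000 7197 7197 5000
5000 7389 7389 5000
5184 7389 7389 5000
5292 7389 7389 5000
5292 7573 7573 5000
5404 7573 7573 5000
5404 7573 7573 5404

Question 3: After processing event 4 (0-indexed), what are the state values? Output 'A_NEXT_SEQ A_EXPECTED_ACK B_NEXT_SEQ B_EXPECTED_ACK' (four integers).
After event 0: A_seq=5000 A_ack=7197 B_seq=7197 B_ack=5000
After event 1: A_seq=5000 A_ack=7389 B_seq=7389 B_ack=5000
After event 2: A_seq=5184 A_ack=7389 B_seq=7389 B_ack=5000
After event 3: A_seq=5292 A_ack=7389 B_seq=7389 B_ack=5000
After event 4: A_seq=5292 A_ack=7573 B_seq=7573 B_ack=5000

5292 7573 7573 5000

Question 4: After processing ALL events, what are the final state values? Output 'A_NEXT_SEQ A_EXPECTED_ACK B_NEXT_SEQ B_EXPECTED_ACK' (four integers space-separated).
After event 0: A_seq=5000 A_ack=7197 B_seq=7197 B_ack=5000
After event 1: A_seq=5000 A_ack=7389 B_seq=7389 B_ack=5000
After event 2: A_seq=5184 A_ack=7389 B_seq=7389 B_ack=5000
After event 3: A_seq=5292 A_ack=7389 B_seq=7389 B_ack=5000
After event 4: A_seq=5292 A_ack=7573 B_seq=7573 B_ack=5000
After event 5: A_seq=5404 A_ack=7573 B_seq=7573 B_ack=5000
After event 6: A_seq=5404 A_ack=7573 B_seq=7573 B_ack=5404

Answer: 5404 7573 7573 5404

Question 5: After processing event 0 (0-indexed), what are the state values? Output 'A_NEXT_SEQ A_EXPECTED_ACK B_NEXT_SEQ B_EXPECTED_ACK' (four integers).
After event 0: A_seq=5000 A_ack=7197 B_seq=7197 B_ack=5000

5000 7197 7197 5000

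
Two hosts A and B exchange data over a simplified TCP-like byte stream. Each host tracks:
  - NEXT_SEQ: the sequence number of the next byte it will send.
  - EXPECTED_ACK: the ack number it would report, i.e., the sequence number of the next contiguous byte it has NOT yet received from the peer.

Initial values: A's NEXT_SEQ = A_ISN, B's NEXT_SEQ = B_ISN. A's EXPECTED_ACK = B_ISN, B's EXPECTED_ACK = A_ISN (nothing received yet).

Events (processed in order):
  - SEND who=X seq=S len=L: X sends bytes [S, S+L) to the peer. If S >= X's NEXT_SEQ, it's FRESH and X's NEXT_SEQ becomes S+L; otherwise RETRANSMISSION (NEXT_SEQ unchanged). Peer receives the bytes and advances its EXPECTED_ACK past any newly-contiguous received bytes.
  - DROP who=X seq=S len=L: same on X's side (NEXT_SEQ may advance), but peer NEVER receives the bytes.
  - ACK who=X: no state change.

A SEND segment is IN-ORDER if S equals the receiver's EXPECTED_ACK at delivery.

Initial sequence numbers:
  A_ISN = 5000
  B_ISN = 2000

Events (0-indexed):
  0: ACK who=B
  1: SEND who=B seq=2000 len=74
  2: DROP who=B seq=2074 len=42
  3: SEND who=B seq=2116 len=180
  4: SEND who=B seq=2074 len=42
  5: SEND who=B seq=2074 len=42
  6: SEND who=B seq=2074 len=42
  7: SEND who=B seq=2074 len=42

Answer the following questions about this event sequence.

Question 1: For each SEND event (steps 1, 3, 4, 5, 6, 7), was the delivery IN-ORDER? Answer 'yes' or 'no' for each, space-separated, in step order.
Answer: yes no yes no no no

Derivation:
Step 1: SEND seq=2000 -> in-order
Step 3: SEND seq=2116 -> out-of-order
Step 4: SEND seq=2074 -> in-order
Step 5: SEND seq=2074 -> out-of-order
Step 6: SEND seq=2074 -> out-of-order
Step 7: SEND seq=2074 -> out-of-order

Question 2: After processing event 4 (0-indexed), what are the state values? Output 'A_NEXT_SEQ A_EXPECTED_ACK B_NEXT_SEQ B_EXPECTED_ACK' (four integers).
After event 0: A_seq=5000 A_ack=2000 B_seq=2000 B_ack=5000
After event 1: A_seq=5000 A_ack=2074 B_seq=2074 B_ack=5000
After event 2: A_seq=5000 A_ack=2074 B_seq=2116 B_ack=5000
After event 3: A_seq=5000 A_ack=2074 B_seq=2296 B_ack=5000
After event 4: A_seq=5000 A_ack=2296 B_seq=2296 B_ack=5000

5000 2296 2296 5000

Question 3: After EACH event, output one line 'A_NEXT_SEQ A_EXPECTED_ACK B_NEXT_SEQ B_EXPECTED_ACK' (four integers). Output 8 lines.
5000 2000 2000 5000
5000 2074 2074 5000
5000 2074 2116 5000
5000 2074 2296 5000
5000 2296 2296 5000
5000 2296 2296 5000
5000 2296 2296 5000
5000 2296 2296 5000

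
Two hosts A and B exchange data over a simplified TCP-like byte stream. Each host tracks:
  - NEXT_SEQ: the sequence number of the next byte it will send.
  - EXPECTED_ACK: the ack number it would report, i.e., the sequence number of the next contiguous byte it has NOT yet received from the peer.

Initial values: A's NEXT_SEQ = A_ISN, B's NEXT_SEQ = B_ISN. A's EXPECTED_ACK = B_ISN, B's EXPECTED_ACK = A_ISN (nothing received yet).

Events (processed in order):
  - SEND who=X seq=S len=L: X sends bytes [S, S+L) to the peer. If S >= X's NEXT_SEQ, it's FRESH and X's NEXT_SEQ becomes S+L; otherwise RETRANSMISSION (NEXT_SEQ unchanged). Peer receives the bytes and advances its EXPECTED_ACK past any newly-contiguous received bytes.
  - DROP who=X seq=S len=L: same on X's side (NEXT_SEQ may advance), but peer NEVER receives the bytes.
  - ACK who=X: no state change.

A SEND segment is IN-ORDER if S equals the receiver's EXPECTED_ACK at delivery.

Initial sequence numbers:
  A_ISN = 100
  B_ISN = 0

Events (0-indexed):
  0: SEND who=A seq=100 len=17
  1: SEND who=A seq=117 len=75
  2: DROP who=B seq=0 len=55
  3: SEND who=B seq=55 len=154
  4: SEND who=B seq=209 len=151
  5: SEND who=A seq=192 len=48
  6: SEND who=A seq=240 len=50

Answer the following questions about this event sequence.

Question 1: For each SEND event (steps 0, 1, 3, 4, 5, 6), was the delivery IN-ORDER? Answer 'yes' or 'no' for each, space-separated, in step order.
Answer: yes yes no no yes yes

Derivation:
Step 0: SEND seq=100 -> in-order
Step 1: SEND seq=117 -> in-order
Step 3: SEND seq=55 -> out-of-order
Step 4: SEND seq=209 -> out-of-order
Step 5: SEND seq=192 -> in-order
Step 6: SEND seq=240 -> in-order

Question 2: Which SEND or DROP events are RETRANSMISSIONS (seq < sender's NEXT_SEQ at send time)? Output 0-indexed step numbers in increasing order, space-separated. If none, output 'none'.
Step 0: SEND seq=100 -> fresh
Step 1: SEND seq=117 -> fresh
Step 2: DROP seq=0 -> fresh
Step 3: SEND seq=55 -> fresh
Step 4: SEND seq=209 -> fresh
Step 5: SEND seq=192 -> fresh
Step 6: SEND seq=240 -> fresh

Answer: none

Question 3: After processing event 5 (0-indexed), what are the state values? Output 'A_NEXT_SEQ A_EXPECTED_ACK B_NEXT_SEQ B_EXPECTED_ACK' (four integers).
After event 0: A_seq=117 A_ack=0 B_seq=0 B_ack=117
After event 1: A_seq=192 A_ack=0 B_seq=0 B_ack=192
After event 2: A_seq=192 A_ack=0 B_seq=55 B_ack=192
After event 3: A_seq=192 A_ack=0 B_seq=209 B_ack=192
After event 4: A_seq=192 A_ack=0 B_seq=360 B_ack=192
After event 5: A_seq=240 A_ack=0 B_seq=360 B_ack=240

240 0 360 240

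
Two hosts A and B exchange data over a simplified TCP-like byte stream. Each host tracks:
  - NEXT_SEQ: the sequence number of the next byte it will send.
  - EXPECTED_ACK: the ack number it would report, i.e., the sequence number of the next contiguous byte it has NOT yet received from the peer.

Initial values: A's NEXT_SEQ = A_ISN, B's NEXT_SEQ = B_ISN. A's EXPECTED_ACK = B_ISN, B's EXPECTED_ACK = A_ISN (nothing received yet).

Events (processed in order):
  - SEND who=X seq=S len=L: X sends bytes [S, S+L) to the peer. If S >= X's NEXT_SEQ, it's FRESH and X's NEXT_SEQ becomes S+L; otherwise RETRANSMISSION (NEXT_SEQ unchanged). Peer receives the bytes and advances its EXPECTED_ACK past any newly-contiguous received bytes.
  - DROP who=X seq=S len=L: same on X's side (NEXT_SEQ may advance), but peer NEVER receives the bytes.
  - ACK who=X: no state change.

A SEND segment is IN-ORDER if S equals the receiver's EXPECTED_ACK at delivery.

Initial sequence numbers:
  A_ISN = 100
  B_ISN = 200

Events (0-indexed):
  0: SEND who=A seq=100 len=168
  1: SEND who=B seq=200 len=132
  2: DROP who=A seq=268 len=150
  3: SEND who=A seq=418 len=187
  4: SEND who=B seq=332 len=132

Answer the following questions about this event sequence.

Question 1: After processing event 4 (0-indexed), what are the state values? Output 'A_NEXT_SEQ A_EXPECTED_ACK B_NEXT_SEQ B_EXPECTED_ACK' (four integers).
After event 0: A_seq=268 A_ack=200 B_seq=200 B_ack=268
After event 1: A_seq=268 A_ack=332 B_seq=332 B_ack=268
After event 2: A_seq=418 A_ack=332 B_seq=332 B_ack=268
After event 3: A_seq=605 A_ack=332 B_seq=332 B_ack=268
After event 4: A_seq=605 A_ack=464 B_seq=464 B_ack=268

605 464 464 268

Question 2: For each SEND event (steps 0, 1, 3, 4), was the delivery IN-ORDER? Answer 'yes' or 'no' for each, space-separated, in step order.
Step 0: SEND seq=100 -> in-order
Step 1: SEND seq=200 -> in-order
Step 3: SEND seq=418 -> out-of-order
Step 4: SEND seq=332 -> in-order

Answer: yes yes no yes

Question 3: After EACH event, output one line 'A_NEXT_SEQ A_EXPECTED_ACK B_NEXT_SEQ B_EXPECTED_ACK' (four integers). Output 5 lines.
268 200 200 268
268 332 332 268
418 332 332 268
605 332 332 268
605 464 464 268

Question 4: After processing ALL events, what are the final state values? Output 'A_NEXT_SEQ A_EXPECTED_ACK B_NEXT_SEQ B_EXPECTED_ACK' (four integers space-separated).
After event 0: A_seq=268 A_ack=200 B_seq=200 B_ack=268
After event 1: A_seq=268 A_ack=332 B_seq=332 B_ack=268
After event 2: A_seq=418 A_ack=332 B_seq=332 B_ack=268
After event 3: A_seq=605 A_ack=332 B_seq=332 B_ack=268
After event 4: A_seq=605 A_ack=464 B_seq=464 B_ack=268

Answer: 605 464 464 268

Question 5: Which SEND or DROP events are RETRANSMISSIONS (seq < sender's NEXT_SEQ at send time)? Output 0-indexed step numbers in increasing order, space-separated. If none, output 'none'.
Step 0: SEND seq=100 -> fresh
Step 1: SEND seq=200 -> fresh
Step 2: DROP seq=268 -> fresh
Step 3: SEND seq=418 -> fresh
Step 4: SEND seq=332 -> fresh

Answer: none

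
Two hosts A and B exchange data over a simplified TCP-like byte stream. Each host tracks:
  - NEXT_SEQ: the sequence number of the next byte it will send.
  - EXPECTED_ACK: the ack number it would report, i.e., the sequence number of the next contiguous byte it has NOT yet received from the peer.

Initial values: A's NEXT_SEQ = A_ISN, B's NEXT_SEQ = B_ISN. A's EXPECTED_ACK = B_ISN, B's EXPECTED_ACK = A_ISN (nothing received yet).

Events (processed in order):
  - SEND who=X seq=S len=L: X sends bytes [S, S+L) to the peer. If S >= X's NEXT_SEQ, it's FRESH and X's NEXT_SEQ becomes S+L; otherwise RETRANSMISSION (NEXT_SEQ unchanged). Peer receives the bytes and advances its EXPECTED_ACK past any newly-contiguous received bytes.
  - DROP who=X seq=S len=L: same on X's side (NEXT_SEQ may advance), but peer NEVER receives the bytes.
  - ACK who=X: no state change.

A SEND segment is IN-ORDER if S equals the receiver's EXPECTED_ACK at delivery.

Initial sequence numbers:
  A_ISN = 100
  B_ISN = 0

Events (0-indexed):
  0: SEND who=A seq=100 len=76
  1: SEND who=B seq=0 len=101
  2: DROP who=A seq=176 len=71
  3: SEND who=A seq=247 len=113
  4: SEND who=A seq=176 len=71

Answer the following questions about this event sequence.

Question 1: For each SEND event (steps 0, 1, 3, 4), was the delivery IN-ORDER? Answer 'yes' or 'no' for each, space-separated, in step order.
Step 0: SEND seq=100 -> in-order
Step 1: SEND seq=0 -> in-order
Step 3: SEND seq=247 -> out-of-order
Step 4: SEND seq=176 -> in-order

Answer: yes yes no yes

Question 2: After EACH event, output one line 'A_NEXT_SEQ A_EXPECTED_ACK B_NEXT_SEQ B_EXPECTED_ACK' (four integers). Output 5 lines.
176 0 0 176
176 101 101 176
247 101 101 176
360 101 101 176
360 101 101 360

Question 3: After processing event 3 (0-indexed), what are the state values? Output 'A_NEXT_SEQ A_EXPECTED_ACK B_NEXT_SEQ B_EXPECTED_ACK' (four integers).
After event 0: A_seq=176 A_ack=0 B_seq=0 B_ack=176
After event 1: A_seq=176 A_ack=101 B_seq=101 B_ack=176
After event 2: A_seq=247 A_ack=101 B_seq=101 B_ack=176
After event 3: A_seq=360 A_ack=101 B_seq=101 B_ack=176

360 101 101 176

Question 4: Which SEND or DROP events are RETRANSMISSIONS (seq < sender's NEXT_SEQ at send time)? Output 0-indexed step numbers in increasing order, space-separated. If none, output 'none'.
Answer: 4

Derivation:
Step 0: SEND seq=100 -> fresh
Step 1: SEND seq=0 -> fresh
Step 2: DROP seq=176 -> fresh
Step 3: SEND seq=247 -> fresh
Step 4: SEND seq=176 -> retransmit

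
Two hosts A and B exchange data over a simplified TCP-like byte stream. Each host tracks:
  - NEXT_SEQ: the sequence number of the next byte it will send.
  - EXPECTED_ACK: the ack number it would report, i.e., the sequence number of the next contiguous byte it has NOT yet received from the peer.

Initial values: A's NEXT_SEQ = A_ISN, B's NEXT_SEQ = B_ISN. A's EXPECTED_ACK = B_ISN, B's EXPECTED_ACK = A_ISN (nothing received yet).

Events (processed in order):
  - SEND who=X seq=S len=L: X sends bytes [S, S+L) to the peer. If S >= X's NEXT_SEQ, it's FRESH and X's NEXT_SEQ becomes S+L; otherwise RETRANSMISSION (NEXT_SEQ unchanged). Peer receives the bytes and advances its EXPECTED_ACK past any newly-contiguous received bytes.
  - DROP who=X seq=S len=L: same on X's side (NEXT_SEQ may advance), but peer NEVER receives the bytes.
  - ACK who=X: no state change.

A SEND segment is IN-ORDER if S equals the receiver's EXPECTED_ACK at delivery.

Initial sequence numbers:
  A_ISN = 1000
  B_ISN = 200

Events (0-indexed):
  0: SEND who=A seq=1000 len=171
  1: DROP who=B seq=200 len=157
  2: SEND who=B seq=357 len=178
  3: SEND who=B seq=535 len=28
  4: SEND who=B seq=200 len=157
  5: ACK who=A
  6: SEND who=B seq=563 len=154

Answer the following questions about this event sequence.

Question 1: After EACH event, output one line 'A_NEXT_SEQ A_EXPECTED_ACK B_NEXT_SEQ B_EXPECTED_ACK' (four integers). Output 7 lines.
1171 200 200 1171
1171 200 357 1171
1171 200 535 1171
1171 200 563 1171
1171 563 563 1171
1171 563 563 1171
1171 717 717 1171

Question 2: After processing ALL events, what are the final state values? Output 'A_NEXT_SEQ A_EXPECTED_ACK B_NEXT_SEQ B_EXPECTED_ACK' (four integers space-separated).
Answer: 1171 717 717 1171

Derivation:
After event 0: A_seq=1171 A_ack=200 B_seq=200 B_ack=1171
After event 1: A_seq=1171 A_ack=200 B_seq=357 B_ack=1171
After event 2: A_seq=1171 A_ack=200 B_seq=535 B_ack=1171
After event 3: A_seq=1171 A_ack=200 B_seq=563 B_ack=1171
After event 4: A_seq=1171 A_ack=563 B_seq=563 B_ack=1171
After event 5: A_seq=1171 A_ack=563 B_seq=563 B_ack=1171
After event 6: A_seq=1171 A_ack=717 B_seq=717 B_ack=1171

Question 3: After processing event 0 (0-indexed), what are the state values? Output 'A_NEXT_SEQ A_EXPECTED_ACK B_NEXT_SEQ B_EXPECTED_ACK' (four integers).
After event 0: A_seq=1171 A_ack=200 B_seq=200 B_ack=1171

1171 200 200 1171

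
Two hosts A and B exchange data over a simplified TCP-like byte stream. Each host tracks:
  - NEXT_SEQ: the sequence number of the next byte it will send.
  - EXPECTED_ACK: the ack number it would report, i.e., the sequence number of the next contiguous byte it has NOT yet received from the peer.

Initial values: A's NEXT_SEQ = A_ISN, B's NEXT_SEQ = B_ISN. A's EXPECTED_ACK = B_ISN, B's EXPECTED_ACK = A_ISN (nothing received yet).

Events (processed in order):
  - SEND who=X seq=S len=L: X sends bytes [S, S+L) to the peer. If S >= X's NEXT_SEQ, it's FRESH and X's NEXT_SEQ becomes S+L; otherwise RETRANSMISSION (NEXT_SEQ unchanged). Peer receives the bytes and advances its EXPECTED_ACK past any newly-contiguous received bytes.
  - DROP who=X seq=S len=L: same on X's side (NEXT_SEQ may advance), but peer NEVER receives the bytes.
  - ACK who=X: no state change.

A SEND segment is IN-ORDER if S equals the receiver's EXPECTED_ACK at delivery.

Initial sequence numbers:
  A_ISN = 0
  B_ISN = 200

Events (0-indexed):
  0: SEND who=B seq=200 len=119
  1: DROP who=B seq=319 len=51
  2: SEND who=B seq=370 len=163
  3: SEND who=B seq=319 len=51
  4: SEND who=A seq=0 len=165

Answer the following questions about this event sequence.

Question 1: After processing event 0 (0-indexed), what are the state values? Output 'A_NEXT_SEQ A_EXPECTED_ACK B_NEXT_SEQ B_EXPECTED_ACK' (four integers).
After event 0: A_seq=0 A_ack=319 B_seq=319 B_ack=0

0 319 319 0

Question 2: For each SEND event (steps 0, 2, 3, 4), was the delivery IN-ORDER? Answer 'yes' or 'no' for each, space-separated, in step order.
Step 0: SEND seq=200 -> in-order
Step 2: SEND seq=370 -> out-of-order
Step 3: SEND seq=319 -> in-order
Step 4: SEND seq=0 -> in-order

Answer: yes no yes yes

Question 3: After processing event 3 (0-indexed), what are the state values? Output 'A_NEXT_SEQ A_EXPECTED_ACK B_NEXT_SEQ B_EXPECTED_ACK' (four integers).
After event 0: A_seq=0 A_ack=319 B_seq=319 B_ack=0
After event 1: A_seq=0 A_ack=319 B_seq=370 B_ack=0
After event 2: A_seq=0 A_ack=319 B_seq=533 B_ack=0
After event 3: A_seq=0 A_ack=533 B_seq=533 B_ack=0

0 533 533 0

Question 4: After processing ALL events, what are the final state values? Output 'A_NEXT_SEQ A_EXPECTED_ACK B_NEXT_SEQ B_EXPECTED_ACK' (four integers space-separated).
Answer: 165 533 533 165

Derivation:
After event 0: A_seq=0 A_ack=319 B_seq=319 B_ack=0
After event 1: A_seq=0 A_ack=319 B_seq=370 B_ack=0
After event 2: A_seq=0 A_ack=319 B_seq=533 B_ack=0
After event 3: A_seq=0 A_ack=533 B_seq=533 B_ack=0
After event 4: A_seq=165 A_ack=533 B_seq=533 B_ack=165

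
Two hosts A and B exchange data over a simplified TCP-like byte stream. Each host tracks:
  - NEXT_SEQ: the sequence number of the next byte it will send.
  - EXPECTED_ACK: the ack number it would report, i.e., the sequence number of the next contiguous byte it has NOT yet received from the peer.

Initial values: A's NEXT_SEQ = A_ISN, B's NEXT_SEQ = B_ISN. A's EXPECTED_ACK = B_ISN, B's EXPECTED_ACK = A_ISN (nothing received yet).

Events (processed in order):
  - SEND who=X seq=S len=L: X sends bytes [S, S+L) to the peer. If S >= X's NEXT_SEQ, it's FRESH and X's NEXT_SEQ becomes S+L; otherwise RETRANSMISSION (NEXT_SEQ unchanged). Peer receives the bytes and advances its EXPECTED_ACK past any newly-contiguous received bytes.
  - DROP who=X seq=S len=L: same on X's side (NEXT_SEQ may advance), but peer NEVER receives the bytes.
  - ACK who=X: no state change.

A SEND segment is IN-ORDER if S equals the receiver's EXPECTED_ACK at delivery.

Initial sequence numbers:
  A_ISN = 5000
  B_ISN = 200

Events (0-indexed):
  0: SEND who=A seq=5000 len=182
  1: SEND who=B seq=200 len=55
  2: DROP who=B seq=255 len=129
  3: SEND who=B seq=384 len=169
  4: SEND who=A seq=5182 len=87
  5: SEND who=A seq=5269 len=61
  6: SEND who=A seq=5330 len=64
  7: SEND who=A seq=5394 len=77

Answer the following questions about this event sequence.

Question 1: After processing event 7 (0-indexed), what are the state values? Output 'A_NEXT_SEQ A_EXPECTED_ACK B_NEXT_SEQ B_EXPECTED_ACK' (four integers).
After event 0: A_seq=5182 A_ack=200 B_seq=200 B_ack=5182
After event 1: A_seq=5182 A_ack=255 B_seq=255 B_ack=5182
After event 2: A_seq=5182 A_ack=255 B_seq=384 B_ack=5182
After event 3: A_seq=5182 A_ack=255 B_seq=553 B_ack=5182
After event 4: A_seq=5269 A_ack=255 B_seq=553 B_ack=5269
After event 5: A_seq=5330 A_ack=255 B_seq=553 B_ack=5330
After event 6: A_seq=5394 A_ack=255 B_seq=553 B_ack=5394
After event 7: A_seq=5471 A_ack=255 B_seq=553 B_ack=5471

5471 255 553 5471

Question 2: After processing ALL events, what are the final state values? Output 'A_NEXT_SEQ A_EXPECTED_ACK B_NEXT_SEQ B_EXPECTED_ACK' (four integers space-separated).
After event 0: A_seq=5182 A_ack=200 B_seq=200 B_ack=5182
After event 1: A_seq=5182 A_ack=255 B_seq=255 B_ack=5182
After event 2: A_seq=5182 A_ack=255 B_seq=384 B_ack=5182
After event 3: A_seq=5182 A_ack=255 B_seq=553 B_ack=5182
After event 4: A_seq=5269 A_ack=255 B_seq=553 B_ack=5269
After event 5: A_seq=5330 A_ack=255 B_seq=553 B_ack=5330
After event 6: A_seq=5394 A_ack=255 B_seq=553 B_ack=5394
After event 7: A_seq=5471 A_ack=255 B_seq=553 B_ack=5471

Answer: 5471 255 553 5471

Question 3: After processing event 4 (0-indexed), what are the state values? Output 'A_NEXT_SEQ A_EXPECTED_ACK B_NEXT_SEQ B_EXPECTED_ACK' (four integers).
After event 0: A_seq=5182 A_ack=200 B_seq=200 B_ack=5182
After event 1: A_seq=5182 A_ack=255 B_seq=255 B_ack=5182
After event 2: A_seq=5182 A_ack=255 B_seq=384 B_ack=5182
After event 3: A_seq=5182 A_ack=255 B_seq=553 B_ack=5182
After event 4: A_seq=5269 A_ack=255 B_seq=553 B_ack=5269

5269 255 553 5269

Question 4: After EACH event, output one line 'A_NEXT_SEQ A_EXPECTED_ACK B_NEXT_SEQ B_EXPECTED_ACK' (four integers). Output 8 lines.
5182 200 200 5182
5182 255 255 5182
5182 255 384 5182
5182 255 553 5182
5269 255 553 5269
5330 255 553 5330
5394 255 553 5394
5471 255 553 5471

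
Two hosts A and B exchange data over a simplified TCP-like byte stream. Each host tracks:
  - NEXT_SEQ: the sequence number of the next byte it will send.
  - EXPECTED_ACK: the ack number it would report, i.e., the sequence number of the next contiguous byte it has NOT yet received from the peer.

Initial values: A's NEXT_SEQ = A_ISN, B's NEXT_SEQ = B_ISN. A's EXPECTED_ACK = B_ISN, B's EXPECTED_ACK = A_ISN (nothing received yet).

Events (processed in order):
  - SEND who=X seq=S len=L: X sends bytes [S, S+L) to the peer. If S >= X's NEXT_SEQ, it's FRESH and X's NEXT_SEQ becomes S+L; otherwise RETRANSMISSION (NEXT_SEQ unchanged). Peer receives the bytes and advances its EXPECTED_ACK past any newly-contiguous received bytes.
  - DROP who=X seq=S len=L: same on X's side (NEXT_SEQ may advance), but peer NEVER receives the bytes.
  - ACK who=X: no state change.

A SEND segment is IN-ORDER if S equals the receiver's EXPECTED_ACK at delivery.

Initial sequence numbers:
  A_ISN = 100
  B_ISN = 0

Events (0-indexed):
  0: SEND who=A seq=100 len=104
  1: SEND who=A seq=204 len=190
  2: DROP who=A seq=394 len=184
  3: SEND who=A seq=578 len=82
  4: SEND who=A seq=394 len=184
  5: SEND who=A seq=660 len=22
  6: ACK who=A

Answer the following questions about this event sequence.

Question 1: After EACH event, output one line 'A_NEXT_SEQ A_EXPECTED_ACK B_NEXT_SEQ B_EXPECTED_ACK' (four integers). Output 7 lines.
204 0 0 204
394 0 0 394
578 0 0 394
660 0 0 394
660 0 0 660
682 0 0 682
682 0 0 682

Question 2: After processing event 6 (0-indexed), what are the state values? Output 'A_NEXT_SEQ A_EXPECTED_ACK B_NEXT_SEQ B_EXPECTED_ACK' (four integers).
After event 0: A_seq=204 A_ack=0 B_seq=0 B_ack=204
After event 1: A_seq=394 A_ack=0 B_seq=0 B_ack=394
After event 2: A_seq=578 A_ack=0 B_seq=0 B_ack=394
After event 3: A_seq=660 A_ack=0 B_seq=0 B_ack=394
After event 4: A_seq=660 A_ack=0 B_seq=0 B_ack=660
After event 5: A_seq=682 A_ack=0 B_seq=0 B_ack=682
After event 6: A_seq=682 A_ack=0 B_seq=0 B_ack=682

682 0 0 682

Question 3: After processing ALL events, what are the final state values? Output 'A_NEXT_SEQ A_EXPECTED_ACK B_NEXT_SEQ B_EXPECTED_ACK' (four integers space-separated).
Answer: 682 0 0 682

Derivation:
After event 0: A_seq=204 A_ack=0 B_seq=0 B_ack=204
After event 1: A_seq=394 A_ack=0 B_seq=0 B_ack=394
After event 2: A_seq=578 A_ack=0 B_seq=0 B_ack=394
After event 3: A_seq=660 A_ack=0 B_seq=0 B_ack=394
After event 4: A_seq=660 A_ack=0 B_seq=0 B_ack=660
After event 5: A_seq=682 A_ack=0 B_seq=0 B_ack=682
After event 6: A_seq=682 A_ack=0 B_seq=0 B_ack=682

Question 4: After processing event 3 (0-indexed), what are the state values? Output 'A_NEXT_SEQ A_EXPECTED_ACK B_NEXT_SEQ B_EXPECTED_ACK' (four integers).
After event 0: A_seq=204 A_ack=0 B_seq=0 B_ack=204
After event 1: A_seq=394 A_ack=0 B_seq=0 B_ack=394
After event 2: A_seq=578 A_ack=0 B_seq=0 B_ack=394
After event 3: A_seq=660 A_ack=0 B_seq=0 B_ack=394

660 0 0 394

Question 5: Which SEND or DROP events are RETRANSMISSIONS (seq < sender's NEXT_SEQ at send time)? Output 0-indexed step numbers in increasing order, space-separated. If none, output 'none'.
Answer: 4

Derivation:
Step 0: SEND seq=100 -> fresh
Step 1: SEND seq=204 -> fresh
Step 2: DROP seq=394 -> fresh
Step 3: SEND seq=578 -> fresh
Step 4: SEND seq=394 -> retransmit
Step 5: SEND seq=660 -> fresh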